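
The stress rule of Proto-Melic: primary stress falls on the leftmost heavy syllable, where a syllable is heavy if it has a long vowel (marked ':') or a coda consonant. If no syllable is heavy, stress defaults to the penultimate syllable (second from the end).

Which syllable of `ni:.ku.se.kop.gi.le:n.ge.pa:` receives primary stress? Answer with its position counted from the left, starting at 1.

1

Weights: 1 ni: H, 2 ku L, 3 se L, 4 kop H, 5 gi L, 6 le:n H, 7 ge L, 8 pa: H.
Heavy syllables in the domain: 1, 4, 6, 8. The leftmost is syllable 1 (ni:).
Primary stress: syllable 1 → ˈni:.ku.se.kop.gi.le:n.ge.pa:.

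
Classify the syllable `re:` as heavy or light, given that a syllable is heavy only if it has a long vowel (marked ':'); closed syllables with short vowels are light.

heavy

`re:`: long vowel, open (no coda). Long vowel → heavy.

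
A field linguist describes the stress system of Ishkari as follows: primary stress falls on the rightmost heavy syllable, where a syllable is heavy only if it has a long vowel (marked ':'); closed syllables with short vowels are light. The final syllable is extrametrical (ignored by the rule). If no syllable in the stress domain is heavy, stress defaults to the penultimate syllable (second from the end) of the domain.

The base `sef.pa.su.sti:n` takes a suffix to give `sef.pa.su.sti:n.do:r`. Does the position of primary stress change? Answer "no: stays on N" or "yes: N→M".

yes: 2→4

Base `sef.pa.su.sti:n` (4 syllables):
  The final syllable (4, sti:n) is extrametrical; the stress domain is syllables 1–3.
  Weights: 1 sef L, 2 pa L, 3 su L.
  No heavy syllable in the domain; default to the penultimate syllable (second from the end) of the domain = syllable 2.
  → primary stress on syllable 2.
Suffixed `sef.pa.su.sti:n.do:r` (5 syllables):
  The final syllable (5, do:r) is extrametrical; the stress domain is syllables 1–4.
  Weights: 1 sef L, 2 pa L, 3 su L, 4 sti:n H.
  Heavy syllables in the domain: 4. The rightmost is syllable 4 (sti:n).
  → primary stress on syllable 4.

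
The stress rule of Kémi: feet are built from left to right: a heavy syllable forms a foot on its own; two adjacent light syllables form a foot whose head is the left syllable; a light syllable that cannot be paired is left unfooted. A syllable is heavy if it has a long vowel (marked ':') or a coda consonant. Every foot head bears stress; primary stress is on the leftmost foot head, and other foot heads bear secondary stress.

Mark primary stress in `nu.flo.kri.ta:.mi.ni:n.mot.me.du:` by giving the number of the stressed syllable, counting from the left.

Weights: 1 nu L, 2 flo L, 3 kri L, 4 ta: H, 5 mi L, 6 ni:n H, 7 mot H, 8 me L, 9 du: H.
Parse left to right (heavy = foot alone; LL = one foot; stranded L unfooted): (ˈnu.flo) kri (ˈta:) mi (ˈni:n) (ˈmot) me (ˈdu:).
Foot heads: 1, 4, 6, 7, 9.
Primary stress on the leftmost head = syllable 1.
Primary stress: syllable 1 → ˈnu.flo.kri.ta:.mi.ni:n.mot.me.du:.

1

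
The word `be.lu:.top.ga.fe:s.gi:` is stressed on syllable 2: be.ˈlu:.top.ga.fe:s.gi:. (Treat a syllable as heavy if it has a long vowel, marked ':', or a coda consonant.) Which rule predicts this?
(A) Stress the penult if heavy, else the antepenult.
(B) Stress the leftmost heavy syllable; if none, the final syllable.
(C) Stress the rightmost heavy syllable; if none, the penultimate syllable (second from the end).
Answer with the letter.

Rule A → syllable 5 (observed: 2).
Rule B → syllable 2 ✓.
Rule C → syllable 6 (observed: 2).

B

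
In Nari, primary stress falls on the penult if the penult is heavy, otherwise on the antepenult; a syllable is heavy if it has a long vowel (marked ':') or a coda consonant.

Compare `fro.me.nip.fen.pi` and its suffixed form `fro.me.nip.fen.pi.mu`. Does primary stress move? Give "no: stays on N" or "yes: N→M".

Base `fro.me.nip.fen.pi` (5 syllables):
  Weights: 3 nip H, 4 fen H, 5 pi L.
  The penult (syllable 4, fen) is heavy, so it takes stress.
  → primary stress on syllable 4.
Suffixed `fro.me.nip.fen.pi.mu` (6 syllables):
  Weights: 4 fen H, 5 pi L, 6 mu L.
  The penult (syllable 5, pi) is light, so stress falls on the antepenult (syllable 4, fen).
  → primary stress on syllable 4.

no: stays on 4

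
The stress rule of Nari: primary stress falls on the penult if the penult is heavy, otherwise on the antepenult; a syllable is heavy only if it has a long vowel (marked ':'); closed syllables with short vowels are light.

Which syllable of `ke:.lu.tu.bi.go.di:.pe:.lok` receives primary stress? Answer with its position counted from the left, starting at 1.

Weights: 6 di: H, 7 pe: H, 8 lok L.
The penult (syllable 7, pe:) is heavy, so it takes stress.
Primary stress: syllable 7 → ke:.lu.tu.bi.go.di:.ˈpe:.lok.

7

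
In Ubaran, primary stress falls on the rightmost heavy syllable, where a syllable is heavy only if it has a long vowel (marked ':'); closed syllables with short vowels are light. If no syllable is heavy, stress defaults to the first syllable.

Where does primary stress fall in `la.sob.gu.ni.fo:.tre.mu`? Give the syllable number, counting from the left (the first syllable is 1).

Weights: 1 la L, 2 sob L, 3 gu L, 4 ni L, 5 fo: H, 6 tre L, 7 mu L.
Heavy syllables in the domain: 5. The rightmost is syllable 5 (fo:).
Primary stress: syllable 5 → la.sob.gu.ni.ˈfo:.tre.mu.

5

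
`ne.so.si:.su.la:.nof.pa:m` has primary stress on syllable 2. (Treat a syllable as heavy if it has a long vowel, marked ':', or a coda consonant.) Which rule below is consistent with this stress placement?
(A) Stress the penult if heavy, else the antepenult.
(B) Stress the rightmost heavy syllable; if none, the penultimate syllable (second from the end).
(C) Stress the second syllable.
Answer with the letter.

C

Rule A → syllable 6 (observed: 2).
Rule B → syllable 7 (observed: 2).
Rule C → syllable 2 ✓.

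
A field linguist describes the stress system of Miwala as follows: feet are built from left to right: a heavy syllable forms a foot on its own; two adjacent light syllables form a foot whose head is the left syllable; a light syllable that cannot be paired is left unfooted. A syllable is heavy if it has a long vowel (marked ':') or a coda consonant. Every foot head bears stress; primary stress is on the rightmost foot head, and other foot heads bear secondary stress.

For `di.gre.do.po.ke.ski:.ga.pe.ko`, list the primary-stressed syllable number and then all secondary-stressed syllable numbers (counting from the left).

primary 7, secondary 1, 3, 6

Weights: 1 di L, 2 gre L, 3 do L, 4 po L, 5 ke L, 6 ski: H, 7 ga L, 8 pe L, 9 ko L.
Parse left to right (heavy = foot alone; LL = one foot; stranded L unfooted): (ˈdi.gre) (ˈdo.po) ke (ˈski:) (ˈga.pe) ko.
Foot heads: 1, 3, 6, 7.
Primary stress on the rightmost head = syllable 7.
Secondary stress on 1, 3, 6: ˌdi.gre.ˌdo.po.ke.ˌski:.ˈga.pe.ko.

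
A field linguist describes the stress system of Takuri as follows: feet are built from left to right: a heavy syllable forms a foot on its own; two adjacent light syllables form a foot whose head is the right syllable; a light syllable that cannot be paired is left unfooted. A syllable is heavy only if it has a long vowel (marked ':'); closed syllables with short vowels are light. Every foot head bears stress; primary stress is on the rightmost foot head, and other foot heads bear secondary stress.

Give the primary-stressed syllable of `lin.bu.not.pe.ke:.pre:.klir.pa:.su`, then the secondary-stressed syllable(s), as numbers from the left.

Weights: 1 lin L, 2 bu L, 3 not L, 4 pe L, 5 ke: H, 6 pre: H, 7 klir L, 8 pa: H, 9 su L.
Parse left to right (heavy = foot alone; LL = one foot; stranded L unfooted): (lin.ˈbu) (not.ˈpe) (ˈke:) (ˈpre:) klir (ˈpa:) su.
Foot heads: 2, 4, 5, 6, 8.
Primary stress on the rightmost head = syllable 8.
Secondary stress on 2, 4, 5, 6: lin.ˌbu.not.ˌpe.ˌke:.ˌpre:.klir.ˈpa:.su.

primary 8, secondary 2, 4, 5, 6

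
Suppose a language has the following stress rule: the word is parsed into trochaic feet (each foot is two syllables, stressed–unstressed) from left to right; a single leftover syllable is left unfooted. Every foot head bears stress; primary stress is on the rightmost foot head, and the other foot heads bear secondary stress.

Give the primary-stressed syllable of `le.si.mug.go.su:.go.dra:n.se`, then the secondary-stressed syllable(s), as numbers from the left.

Parse left to right into trochaic (ˈσσ) feet: (ˈle.si) (ˈmug.go) (ˈsu:.go) (ˈdra:n.se).
Foot heads (stressed positions): 1, 3, 5, 7.
End Rule Rightmost: primary stress on the rightmost head = syllable 7.
Secondary stress on 1, 3, 5: ˌle.si.ˌmug.go.ˌsu:.go.ˈdra:n.se.

primary 7, secondary 1, 3, 5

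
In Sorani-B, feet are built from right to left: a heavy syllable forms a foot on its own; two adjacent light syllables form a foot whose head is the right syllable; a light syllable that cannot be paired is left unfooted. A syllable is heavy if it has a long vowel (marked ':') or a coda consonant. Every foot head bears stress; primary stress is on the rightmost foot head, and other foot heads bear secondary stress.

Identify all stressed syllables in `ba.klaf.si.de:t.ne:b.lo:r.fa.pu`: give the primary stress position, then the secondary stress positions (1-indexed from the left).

Weights: 1 ba L, 2 klaf H, 3 si L, 4 de:t H, 5 ne:b H, 6 lo:r H, 7 fa L, 8 pu L.
Parse right to left (heavy = foot alone; LL = one foot; stranded L unfooted): ba (ˈklaf) si (ˈde:t) (ˈne:b) (ˈlo:r) (fa.ˈpu).
Foot heads: 2, 4, 5, 6, 8.
Primary stress on the rightmost head = syllable 8.
Secondary stress on 2, 4, 5, 6: ba.ˌklaf.si.ˌde:t.ˌne:b.ˌlo:r.fa.ˈpu.

primary 8, secondary 2, 4, 5, 6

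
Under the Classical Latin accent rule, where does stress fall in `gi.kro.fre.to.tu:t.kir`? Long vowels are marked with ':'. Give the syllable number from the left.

Classical Latin: stress the penult if heavy (long vowel or closed), else the antepenult.
Weights: 4 to L, 5 tu:t H, 6 kir H.
The penult (syllable 5, tu:t) is heavy, so it takes stress.
Stress on syllable 5: gi.kro.fre.to.ˈtu:t.kir.

5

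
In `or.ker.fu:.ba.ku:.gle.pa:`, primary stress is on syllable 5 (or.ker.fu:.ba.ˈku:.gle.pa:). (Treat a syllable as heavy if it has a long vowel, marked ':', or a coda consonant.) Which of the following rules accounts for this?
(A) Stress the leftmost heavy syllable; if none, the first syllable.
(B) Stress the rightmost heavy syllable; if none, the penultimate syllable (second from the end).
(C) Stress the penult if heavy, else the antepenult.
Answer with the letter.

C

Rule A → syllable 1 (observed: 5).
Rule B → syllable 7 (observed: 5).
Rule C → syllable 5 ✓.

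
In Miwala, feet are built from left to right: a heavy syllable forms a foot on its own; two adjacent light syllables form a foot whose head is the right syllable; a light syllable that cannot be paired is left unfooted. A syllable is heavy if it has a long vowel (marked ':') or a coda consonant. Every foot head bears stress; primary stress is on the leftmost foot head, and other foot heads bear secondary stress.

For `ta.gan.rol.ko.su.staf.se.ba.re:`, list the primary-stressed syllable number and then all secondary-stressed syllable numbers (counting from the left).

Weights: 1 ta L, 2 gan H, 3 rol H, 4 ko L, 5 su L, 6 staf H, 7 se L, 8 ba L, 9 re: H.
Parse left to right (heavy = foot alone; LL = one foot; stranded L unfooted): ta (ˈgan) (ˈrol) (ko.ˈsu) (ˈstaf) (se.ˈba) (ˈre:).
Foot heads: 2, 3, 5, 6, 8, 9.
Primary stress on the leftmost head = syllable 2.
Secondary stress on 3, 5, 6, 8, 9: ta.ˈgan.ˌrol.ko.ˌsu.ˌstaf.se.ˌba.ˌre:.

primary 2, secondary 3, 5, 6, 8, 9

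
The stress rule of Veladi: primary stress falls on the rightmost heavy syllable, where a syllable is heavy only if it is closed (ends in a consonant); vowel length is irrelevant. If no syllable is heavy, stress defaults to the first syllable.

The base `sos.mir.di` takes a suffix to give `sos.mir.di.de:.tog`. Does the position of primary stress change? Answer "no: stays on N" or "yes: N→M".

yes: 2→5

Base `sos.mir.di` (3 syllables):
  Weights: 1 sos H, 2 mir H, 3 di L.
  Heavy syllables in the domain: 1, 2. The rightmost is syllable 2 (mir).
  → primary stress on syllable 2.
Suffixed `sos.mir.di.de:.tog` (5 syllables):
  Weights: 1 sos H, 2 mir H, 3 di L, 4 de: L, 5 tog H.
  Heavy syllables in the domain: 1, 2, 5. The rightmost is syllable 5 (tog).
  → primary stress on syllable 5.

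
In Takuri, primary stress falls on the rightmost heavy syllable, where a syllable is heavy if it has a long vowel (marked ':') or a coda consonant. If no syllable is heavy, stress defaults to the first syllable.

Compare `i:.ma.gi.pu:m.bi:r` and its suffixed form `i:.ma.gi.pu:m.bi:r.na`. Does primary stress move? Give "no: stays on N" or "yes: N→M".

no: stays on 5

Base `i:.ma.gi.pu:m.bi:r` (5 syllables):
  Weights: 1 i: H, 2 ma L, 3 gi L, 4 pu:m H, 5 bi:r H.
  Heavy syllables in the domain: 1, 4, 5. The rightmost is syllable 5 (bi:r).
  → primary stress on syllable 5.
Suffixed `i:.ma.gi.pu:m.bi:r.na` (6 syllables):
  Weights: 1 i: H, 2 ma L, 3 gi L, 4 pu:m H, 5 bi:r H, 6 na L.
  Heavy syllables in the domain: 1, 4, 5. The rightmost is syllable 5 (bi:r).
  → primary stress on syllable 5.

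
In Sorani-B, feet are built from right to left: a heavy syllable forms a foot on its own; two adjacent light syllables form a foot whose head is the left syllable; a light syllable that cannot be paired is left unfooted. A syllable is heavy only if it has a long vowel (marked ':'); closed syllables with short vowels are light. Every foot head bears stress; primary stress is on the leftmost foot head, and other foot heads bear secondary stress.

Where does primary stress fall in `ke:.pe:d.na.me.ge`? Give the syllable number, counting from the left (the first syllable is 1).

Weights: 1 ke: H, 2 pe:d H, 3 na L, 4 me L, 5 ge L.
Parse right to left (heavy = foot alone; LL = one foot; stranded L unfooted): (ˈke:) (ˈpe:d) na (ˈme.ge).
Foot heads: 1, 2, 4.
Primary stress on the leftmost head = syllable 1.
Primary stress: syllable 1 → ˈke:.pe:d.na.me.ge.

1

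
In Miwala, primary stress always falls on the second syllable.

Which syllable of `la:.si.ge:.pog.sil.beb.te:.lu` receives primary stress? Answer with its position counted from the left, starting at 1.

2

The word has 8 syllables; the second syllable is syllable 2 (si).
Primary stress: syllable 2 → la:.ˈsi.ge:.pog.sil.beb.te:.lu.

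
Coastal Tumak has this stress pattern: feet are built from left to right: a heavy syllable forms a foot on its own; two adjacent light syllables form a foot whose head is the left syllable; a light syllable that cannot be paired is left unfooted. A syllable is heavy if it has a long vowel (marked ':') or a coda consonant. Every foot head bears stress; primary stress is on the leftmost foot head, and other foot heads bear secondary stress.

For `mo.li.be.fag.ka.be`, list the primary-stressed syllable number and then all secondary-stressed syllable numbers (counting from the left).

Weights: 1 mo L, 2 li L, 3 be L, 4 fag H, 5 ka L, 6 be L.
Parse left to right (heavy = foot alone; LL = one foot; stranded L unfooted): (ˈmo.li) be (ˈfag) (ˈka.be).
Foot heads: 1, 4, 5.
Primary stress on the leftmost head = syllable 1.
Secondary stress on 4, 5: ˈmo.li.be.ˌfag.ˌka.be.

primary 1, secondary 4, 5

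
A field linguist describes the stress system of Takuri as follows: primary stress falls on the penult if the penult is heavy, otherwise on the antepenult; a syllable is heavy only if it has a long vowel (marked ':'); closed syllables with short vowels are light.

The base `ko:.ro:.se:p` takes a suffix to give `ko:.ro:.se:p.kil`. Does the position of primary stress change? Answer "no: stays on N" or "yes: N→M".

Base `ko:.ro:.se:p` (3 syllables):
  Weights: 1 ko: H, 2 ro: H, 3 se:p H.
  The penult (syllable 2, ro:) is heavy, so it takes stress.
  → primary stress on syllable 2.
Suffixed `ko:.ro:.se:p.kil` (4 syllables):
  Weights: 2 ro: H, 3 se:p H, 4 kil L.
  The penult (syllable 3, se:p) is heavy, so it takes stress.
  → primary stress on syllable 3.

yes: 2→3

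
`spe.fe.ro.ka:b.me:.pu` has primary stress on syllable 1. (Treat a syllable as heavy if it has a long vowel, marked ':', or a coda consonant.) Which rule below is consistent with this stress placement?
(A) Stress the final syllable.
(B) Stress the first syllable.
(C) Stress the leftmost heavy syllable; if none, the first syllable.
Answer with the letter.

Rule A → syllable 6 (observed: 1).
Rule B → syllable 1 ✓.
Rule C → syllable 4 (observed: 1).

B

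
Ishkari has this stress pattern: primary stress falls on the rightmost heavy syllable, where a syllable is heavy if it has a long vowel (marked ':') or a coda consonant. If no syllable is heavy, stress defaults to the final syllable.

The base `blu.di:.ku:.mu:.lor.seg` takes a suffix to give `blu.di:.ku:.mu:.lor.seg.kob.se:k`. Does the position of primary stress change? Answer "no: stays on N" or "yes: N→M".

yes: 6→8

Base `blu.di:.ku:.mu:.lor.seg` (6 syllables):
  Weights: 1 blu L, 2 di: H, 3 ku: H, 4 mu: H, 5 lor H, 6 seg H.
  Heavy syllables in the domain: 2, 3, 4, 5, 6. The rightmost is syllable 6 (seg).
  → primary stress on syllable 6.
Suffixed `blu.di:.ku:.mu:.lor.seg.kob.se:k` (8 syllables):
  Weights: 1 blu L, 2 di: H, 3 ku: H, 4 mu: H, 5 lor H, 6 seg H, 7 kob H, 8 se:k H.
  Heavy syllables in the domain: 2, 3, 4, 5, 6, 7, 8. The rightmost is syllable 8 (se:k).
  → primary stress on syllable 8.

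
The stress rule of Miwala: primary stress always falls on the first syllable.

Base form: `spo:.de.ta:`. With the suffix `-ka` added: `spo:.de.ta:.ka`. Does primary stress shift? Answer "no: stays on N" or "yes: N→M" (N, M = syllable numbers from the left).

no: stays on 1

Base `spo:.de.ta:` (3 syllables):
  The word has 3 syllables; the first syllable is syllable 1 (spo:).
  → primary stress on syllable 1.
Suffixed `spo:.de.ta:.ka` (4 syllables):
  The word has 4 syllables; the first syllable is syllable 1 (spo:).
  → primary stress on syllable 1.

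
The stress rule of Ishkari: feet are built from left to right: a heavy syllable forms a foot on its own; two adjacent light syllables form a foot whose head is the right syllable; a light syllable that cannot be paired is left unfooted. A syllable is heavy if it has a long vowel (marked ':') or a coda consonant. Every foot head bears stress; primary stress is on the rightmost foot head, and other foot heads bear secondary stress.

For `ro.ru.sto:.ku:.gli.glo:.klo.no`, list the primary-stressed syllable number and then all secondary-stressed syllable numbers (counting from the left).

primary 8, secondary 2, 3, 4, 6

Weights: 1 ro L, 2 ru L, 3 sto: H, 4 ku: H, 5 gli L, 6 glo: H, 7 klo L, 8 no L.
Parse left to right (heavy = foot alone; LL = one foot; stranded L unfooted): (ro.ˈru) (ˈsto:) (ˈku:) gli (ˈglo:) (klo.ˈno).
Foot heads: 2, 3, 4, 6, 8.
Primary stress on the rightmost head = syllable 8.
Secondary stress on 2, 3, 4, 6: ro.ˌru.ˌsto:.ˌku:.gli.ˌglo:.klo.ˈno.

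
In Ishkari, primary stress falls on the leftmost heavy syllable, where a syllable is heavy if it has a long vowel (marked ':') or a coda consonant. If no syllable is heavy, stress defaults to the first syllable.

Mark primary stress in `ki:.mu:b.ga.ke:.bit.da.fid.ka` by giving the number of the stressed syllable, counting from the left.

Weights: 1 ki: H, 2 mu:b H, 3 ga L, 4 ke: H, 5 bit H, 6 da L, 7 fid H, 8 ka L.
Heavy syllables in the domain: 1, 2, 4, 5, 7. The leftmost is syllable 1 (ki:).
Primary stress: syllable 1 → ˈki:.mu:b.ga.ke:.bit.da.fid.ka.

1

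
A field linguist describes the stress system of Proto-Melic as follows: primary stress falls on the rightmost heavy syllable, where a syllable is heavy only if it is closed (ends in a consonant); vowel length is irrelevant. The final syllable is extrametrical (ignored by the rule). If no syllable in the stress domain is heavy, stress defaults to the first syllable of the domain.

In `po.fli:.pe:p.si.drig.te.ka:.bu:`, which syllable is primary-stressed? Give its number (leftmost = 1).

The final syllable (8, bu:) is extrametrical; the stress domain is syllables 1–7.
Weights: 1 po L, 2 fli: L, 3 pe:p H, 4 si L, 5 drig H, 6 te L, 7 ka: L.
Heavy syllables in the domain: 3, 5. The rightmost is syllable 5 (drig).
Primary stress: syllable 5 → po.fli:.pe:p.si.ˈdrig.te.ka:.bu:.

5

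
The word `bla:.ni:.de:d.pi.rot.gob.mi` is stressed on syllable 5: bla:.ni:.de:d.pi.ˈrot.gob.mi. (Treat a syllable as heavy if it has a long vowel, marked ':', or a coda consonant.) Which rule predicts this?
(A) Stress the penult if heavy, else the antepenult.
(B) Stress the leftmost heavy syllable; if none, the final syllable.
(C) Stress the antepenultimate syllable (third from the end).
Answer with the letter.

Rule A → syllable 6 (observed: 5).
Rule B → syllable 1 (observed: 5).
Rule C → syllable 5 ✓.

C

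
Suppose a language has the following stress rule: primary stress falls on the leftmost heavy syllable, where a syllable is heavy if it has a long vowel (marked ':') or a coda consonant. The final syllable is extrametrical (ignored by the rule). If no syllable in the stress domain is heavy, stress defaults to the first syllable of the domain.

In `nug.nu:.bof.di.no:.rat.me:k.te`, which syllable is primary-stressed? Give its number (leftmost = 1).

1

The final syllable (8, te) is extrametrical; the stress domain is syllables 1–7.
Weights: 1 nug H, 2 nu: H, 3 bof H, 4 di L, 5 no: H, 6 rat H, 7 me:k H.
Heavy syllables in the domain: 1, 2, 3, 5, 6, 7. The leftmost is syllable 1 (nug).
Primary stress: syllable 1 → ˈnug.nu:.bof.di.no:.rat.me:k.te.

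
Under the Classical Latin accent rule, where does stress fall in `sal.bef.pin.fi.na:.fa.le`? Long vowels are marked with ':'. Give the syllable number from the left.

Classical Latin: stress the penult if heavy (long vowel or closed), else the antepenult.
Weights: 5 na: H, 6 fa L, 7 le L.
The penult (syllable 6, fa) is light, so stress falls on the antepenult (syllable 5, na:).
Stress on syllable 5: sal.bef.pin.fi.ˈna:.fa.le.

5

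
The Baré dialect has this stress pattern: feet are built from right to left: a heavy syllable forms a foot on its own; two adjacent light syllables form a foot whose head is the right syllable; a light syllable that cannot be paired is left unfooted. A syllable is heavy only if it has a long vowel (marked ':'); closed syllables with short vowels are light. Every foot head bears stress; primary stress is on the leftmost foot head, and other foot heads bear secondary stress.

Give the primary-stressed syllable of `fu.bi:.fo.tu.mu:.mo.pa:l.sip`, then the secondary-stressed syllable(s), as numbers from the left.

Weights: 1 fu L, 2 bi: H, 3 fo L, 4 tu L, 5 mu: H, 6 mo L, 7 pa:l H, 8 sip L.
Parse right to left (heavy = foot alone; LL = one foot; stranded L unfooted): fu (ˈbi:) (fo.ˈtu) (ˈmu:) mo (ˈpa:l) sip.
Foot heads: 2, 4, 5, 7.
Primary stress on the leftmost head = syllable 2.
Secondary stress on 4, 5, 7: fu.ˈbi:.fo.ˌtu.ˌmu:.mo.ˌpa:l.sip.

primary 2, secondary 4, 5, 7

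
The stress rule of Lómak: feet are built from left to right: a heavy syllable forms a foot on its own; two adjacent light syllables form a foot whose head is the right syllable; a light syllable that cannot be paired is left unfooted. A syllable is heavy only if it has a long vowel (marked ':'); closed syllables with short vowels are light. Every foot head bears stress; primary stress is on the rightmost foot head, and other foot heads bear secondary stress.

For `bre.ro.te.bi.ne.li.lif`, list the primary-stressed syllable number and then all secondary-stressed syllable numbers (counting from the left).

Weights: 1 bre L, 2 ro L, 3 te L, 4 bi L, 5 ne L, 6 li L, 7 lif L.
Parse left to right (heavy = foot alone; LL = one foot; stranded L unfooted): (bre.ˈro) (te.ˈbi) (ne.ˈli) lif.
Foot heads: 2, 4, 6.
Primary stress on the rightmost head = syllable 6.
Secondary stress on 2, 4: bre.ˌro.te.ˌbi.ne.ˈli.lif.

primary 6, secondary 2, 4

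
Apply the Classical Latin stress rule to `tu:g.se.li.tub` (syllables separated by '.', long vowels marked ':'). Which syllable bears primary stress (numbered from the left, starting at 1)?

Classical Latin: stress the penult if heavy (long vowel or closed), else the antepenult.
Weights: 2 se L, 3 li L, 4 tub H.
The penult (syllable 3, li) is light, so stress falls on the antepenult (syllable 2, se).
Stress on syllable 2: tu:g.ˈse.li.tub.

2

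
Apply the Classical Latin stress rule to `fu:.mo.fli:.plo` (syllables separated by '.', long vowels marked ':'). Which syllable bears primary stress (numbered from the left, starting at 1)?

3

Classical Latin: stress the penult if heavy (long vowel or closed), else the antepenult.
Weights: 2 mo L, 3 fli: H, 4 plo L.
The penult (syllable 3, fli:) is heavy, so it takes stress.
Stress on syllable 3: fu:.mo.ˈfli:.plo.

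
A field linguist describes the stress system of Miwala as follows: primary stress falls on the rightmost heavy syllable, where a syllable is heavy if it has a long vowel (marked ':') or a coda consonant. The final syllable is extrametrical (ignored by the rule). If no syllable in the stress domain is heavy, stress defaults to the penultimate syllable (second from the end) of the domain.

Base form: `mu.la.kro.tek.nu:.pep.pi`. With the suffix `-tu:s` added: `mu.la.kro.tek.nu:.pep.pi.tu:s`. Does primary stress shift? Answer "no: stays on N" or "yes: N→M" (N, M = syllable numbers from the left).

no: stays on 6

Base `mu.la.kro.tek.nu:.pep.pi` (7 syllables):
  The final syllable (7, pi) is extrametrical; the stress domain is syllables 1–6.
  Weights: 1 mu L, 2 la L, 3 kro L, 4 tek H, 5 nu: H, 6 pep H.
  Heavy syllables in the domain: 4, 5, 6. The rightmost is syllable 6 (pep).
  → primary stress on syllable 6.
Suffixed `mu.la.kro.tek.nu:.pep.pi.tu:s` (8 syllables):
  The final syllable (8, tu:s) is extrametrical; the stress domain is syllables 1–7.
  Weights: 1 mu L, 2 la L, 3 kro L, 4 tek H, 5 nu: H, 6 pep H, 7 pi L.
  Heavy syllables in the domain: 4, 5, 6. The rightmost is syllable 6 (pep).
  → primary stress on syllable 6.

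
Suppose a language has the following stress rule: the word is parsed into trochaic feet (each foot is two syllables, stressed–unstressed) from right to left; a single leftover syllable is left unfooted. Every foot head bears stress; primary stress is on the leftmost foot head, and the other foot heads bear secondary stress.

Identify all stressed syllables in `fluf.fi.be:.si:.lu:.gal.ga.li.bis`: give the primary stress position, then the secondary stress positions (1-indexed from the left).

primary 2, secondary 4, 6, 8

Parse right to left into trochaic (ˈσσ) feet: fluf (ˈfi.be:) (ˈsi:.lu:) (ˈgal.ga) (ˈli.bis). Syllable 1 is left unfooted.
Foot heads (stressed positions): 2, 4, 6, 8.
End Rule Leftmost: primary stress on the leftmost head = syllable 2.
Secondary stress on 4, 6, 8: fluf.ˈfi.be:.ˌsi:.lu:.ˌgal.ga.ˌli.bis.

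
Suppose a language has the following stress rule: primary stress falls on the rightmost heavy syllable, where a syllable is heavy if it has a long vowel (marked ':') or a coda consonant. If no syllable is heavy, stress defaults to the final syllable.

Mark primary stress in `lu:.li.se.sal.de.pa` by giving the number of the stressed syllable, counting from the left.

Weights: 1 lu: H, 2 li L, 3 se L, 4 sal H, 5 de L, 6 pa L.
Heavy syllables in the domain: 1, 4. The rightmost is syllable 4 (sal).
Primary stress: syllable 4 → lu:.li.se.ˈsal.de.pa.

4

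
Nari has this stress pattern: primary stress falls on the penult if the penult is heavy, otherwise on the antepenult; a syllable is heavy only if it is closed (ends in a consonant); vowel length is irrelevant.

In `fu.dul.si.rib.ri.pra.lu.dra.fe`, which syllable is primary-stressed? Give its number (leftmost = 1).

7

Weights: 7 lu L, 8 dra L, 9 fe L.
The penult (syllable 8, dra) is light, so stress falls on the antepenult (syllable 7, lu).
Primary stress: syllable 7 → fu.dul.si.rib.ri.pra.ˈlu.dra.fe.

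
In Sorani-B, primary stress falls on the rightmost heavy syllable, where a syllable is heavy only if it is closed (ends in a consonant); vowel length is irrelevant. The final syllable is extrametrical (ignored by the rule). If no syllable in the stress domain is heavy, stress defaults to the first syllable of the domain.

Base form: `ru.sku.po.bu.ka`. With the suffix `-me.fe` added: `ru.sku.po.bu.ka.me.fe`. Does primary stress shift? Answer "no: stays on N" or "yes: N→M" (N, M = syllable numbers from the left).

no: stays on 1

Base `ru.sku.po.bu.ka` (5 syllables):
  The final syllable (5, ka) is extrametrical; the stress domain is syllables 1–4.
  Weights: 1 ru L, 2 sku L, 3 po L, 4 bu L.
  No heavy syllable in the domain; default to the first syllable of the domain = syllable 1.
  → primary stress on syllable 1.
Suffixed `ru.sku.po.bu.ka.me.fe` (7 syllables):
  The final syllable (7, fe) is extrametrical; the stress domain is syllables 1–6.
  Weights: 1 ru L, 2 sku L, 3 po L, 4 bu L, 5 ka L, 6 me L.
  No heavy syllable in the domain; default to the first syllable of the domain = syllable 1.
  → primary stress on syllable 1.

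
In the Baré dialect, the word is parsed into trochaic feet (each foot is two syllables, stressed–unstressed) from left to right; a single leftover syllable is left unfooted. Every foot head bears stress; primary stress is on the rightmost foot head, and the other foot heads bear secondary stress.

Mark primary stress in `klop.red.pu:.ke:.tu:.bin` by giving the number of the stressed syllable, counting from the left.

5

Parse left to right into trochaic (ˈσσ) feet: (ˈklop.red) (ˈpu:.ke:) (ˈtu:.bin).
Foot heads (stressed positions): 1, 3, 5.
End Rule Rightmost: primary stress on the rightmost head = syllable 5.
Primary stress: syllable 5 → klop.red.pu:.ke:.ˈtu:.bin.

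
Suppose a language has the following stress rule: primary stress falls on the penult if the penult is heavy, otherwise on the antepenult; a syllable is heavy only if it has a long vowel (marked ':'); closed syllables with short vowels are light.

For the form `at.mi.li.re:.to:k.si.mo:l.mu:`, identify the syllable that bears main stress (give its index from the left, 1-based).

Weights: 6 si L, 7 mo:l H, 8 mu: H.
The penult (syllable 7, mo:l) is heavy, so it takes stress.
Primary stress: syllable 7 → at.mi.li.re:.to:k.si.ˈmo:l.mu:.

7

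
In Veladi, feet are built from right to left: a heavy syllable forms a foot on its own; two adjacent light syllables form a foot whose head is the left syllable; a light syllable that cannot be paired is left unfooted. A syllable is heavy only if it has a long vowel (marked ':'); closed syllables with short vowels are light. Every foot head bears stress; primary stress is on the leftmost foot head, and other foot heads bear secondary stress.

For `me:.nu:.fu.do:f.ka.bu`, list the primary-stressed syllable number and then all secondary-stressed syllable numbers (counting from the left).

Weights: 1 me: H, 2 nu: H, 3 fu L, 4 do:f H, 5 ka L, 6 bu L.
Parse right to left (heavy = foot alone; LL = one foot; stranded L unfooted): (ˈme:) (ˈnu:) fu (ˈdo:f) (ˈka.bu).
Foot heads: 1, 2, 4, 5.
Primary stress on the leftmost head = syllable 1.
Secondary stress on 2, 4, 5: ˈme:.ˌnu:.fu.ˌdo:f.ˌka.bu.

primary 1, secondary 2, 4, 5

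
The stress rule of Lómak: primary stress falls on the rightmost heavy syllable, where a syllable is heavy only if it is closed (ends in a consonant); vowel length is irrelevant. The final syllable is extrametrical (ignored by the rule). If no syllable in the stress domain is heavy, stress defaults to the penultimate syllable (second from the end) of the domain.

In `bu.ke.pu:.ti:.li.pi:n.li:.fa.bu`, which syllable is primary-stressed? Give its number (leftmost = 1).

The final syllable (9, bu) is extrametrical; the stress domain is syllables 1–8.
Weights: 1 bu L, 2 ke L, 3 pu: L, 4 ti: L, 5 li L, 6 pi:n H, 7 li: L, 8 fa L.
Heavy syllables in the domain: 6. The rightmost is syllable 6 (pi:n).
Primary stress: syllable 6 → bu.ke.pu:.ti:.li.ˈpi:n.li:.fa.bu.

6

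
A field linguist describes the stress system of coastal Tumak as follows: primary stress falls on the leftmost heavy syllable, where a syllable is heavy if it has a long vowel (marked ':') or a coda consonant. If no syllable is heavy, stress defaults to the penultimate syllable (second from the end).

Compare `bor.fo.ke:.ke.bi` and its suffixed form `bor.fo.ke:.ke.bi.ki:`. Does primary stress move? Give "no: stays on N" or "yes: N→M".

no: stays on 1

Base `bor.fo.ke:.ke.bi` (5 syllables):
  Weights: 1 bor H, 2 fo L, 3 ke: H, 4 ke L, 5 bi L.
  Heavy syllables in the domain: 1, 3. The leftmost is syllable 1 (bor).
  → primary stress on syllable 1.
Suffixed `bor.fo.ke:.ke.bi.ki:` (6 syllables):
  Weights: 1 bor H, 2 fo L, 3 ke: H, 4 ke L, 5 bi L, 6 ki: H.
  Heavy syllables in the domain: 1, 3, 6. The leftmost is syllable 1 (bor).
  → primary stress on syllable 1.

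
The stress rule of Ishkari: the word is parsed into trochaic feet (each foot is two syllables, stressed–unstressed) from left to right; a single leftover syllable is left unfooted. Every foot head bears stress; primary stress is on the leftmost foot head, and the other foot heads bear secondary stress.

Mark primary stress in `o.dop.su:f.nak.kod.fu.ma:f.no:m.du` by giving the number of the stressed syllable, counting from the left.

Parse left to right into trochaic (ˈσσ) feet: (ˈo.dop) (ˈsu:f.nak) (ˈkod.fu) (ˈma:f.no:m) du. Syllable 9 is left unfooted.
Foot heads (stressed positions): 1, 3, 5, 7.
End Rule Leftmost: primary stress on the leftmost head = syllable 1.
Primary stress: syllable 1 → ˈo.dop.su:f.nak.kod.fu.ma:f.no:m.du.

1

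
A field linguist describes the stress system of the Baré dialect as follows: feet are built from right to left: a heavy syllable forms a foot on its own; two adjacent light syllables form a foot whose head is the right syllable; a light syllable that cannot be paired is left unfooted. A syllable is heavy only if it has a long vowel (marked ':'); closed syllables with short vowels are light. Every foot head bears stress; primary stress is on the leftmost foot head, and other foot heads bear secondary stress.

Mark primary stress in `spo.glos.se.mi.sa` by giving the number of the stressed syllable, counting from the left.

3

Weights: 1 spo L, 2 glos L, 3 se L, 4 mi L, 5 sa L.
Parse right to left (heavy = foot alone; LL = one foot; stranded L unfooted): spo (glos.ˈse) (mi.ˈsa).
Foot heads: 3, 5.
Primary stress on the leftmost head = syllable 3.
Primary stress: syllable 3 → spo.glos.ˈse.mi.sa.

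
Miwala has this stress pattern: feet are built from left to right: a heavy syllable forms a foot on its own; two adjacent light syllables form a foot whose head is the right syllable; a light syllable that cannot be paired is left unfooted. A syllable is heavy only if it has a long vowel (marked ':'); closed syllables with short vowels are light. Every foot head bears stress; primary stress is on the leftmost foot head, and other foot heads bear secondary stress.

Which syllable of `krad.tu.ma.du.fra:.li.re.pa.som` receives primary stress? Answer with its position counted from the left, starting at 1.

2

Weights: 1 krad L, 2 tu L, 3 ma L, 4 du L, 5 fra: H, 6 li L, 7 re L, 8 pa L, 9 som L.
Parse left to right (heavy = foot alone; LL = one foot; stranded L unfooted): (krad.ˈtu) (ma.ˈdu) (ˈfra:) (li.ˈre) (pa.ˈsom).
Foot heads: 2, 4, 5, 7, 9.
Primary stress on the leftmost head = syllable 2.
Primary stress: syllable 2 → krad.ˈtu.ma.du.fra:.li.re.pa.som.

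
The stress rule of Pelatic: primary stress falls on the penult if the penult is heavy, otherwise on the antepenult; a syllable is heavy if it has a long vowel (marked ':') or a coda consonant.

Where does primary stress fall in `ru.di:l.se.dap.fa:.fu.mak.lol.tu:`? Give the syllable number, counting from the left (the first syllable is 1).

8

Weights: 7 mak H, 8 lol H, 9 tu: H.
The penult (syllable 8, lol) is heavy, so it takes stress.
Primary stress: syllable 8 → ru.di:l.se.dap.fa:.fu.mak.ˈlol.tu:.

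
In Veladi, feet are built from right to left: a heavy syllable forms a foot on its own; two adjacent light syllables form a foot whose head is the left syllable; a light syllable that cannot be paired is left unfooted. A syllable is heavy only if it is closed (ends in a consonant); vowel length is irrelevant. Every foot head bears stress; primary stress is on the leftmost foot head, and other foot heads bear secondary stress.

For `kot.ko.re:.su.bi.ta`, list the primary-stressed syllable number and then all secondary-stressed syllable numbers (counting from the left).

primary 1, secondary 3, 5

Weights: 1 kot H, 2 ko L, 3 re: L, 4 su L, 5 bi L, 6 ta L.
Parse right to left (heavy = foot alone; LL = one foot; stranded L unfooted): (ˈkot) ko (ˈre:.su) (ˈbi.ta).
Foot heads: 1, 3, 5.
Primary stress on the leftmost head = syllable 1.
Secondary stress on 3, 5: ˈkot.ko.ˌre:.su.ˌbi.ta.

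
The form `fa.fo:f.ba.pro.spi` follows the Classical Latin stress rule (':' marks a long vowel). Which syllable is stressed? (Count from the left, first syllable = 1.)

3

Classical Latin: stress the penult if heavy (long vowel or closed), else the antepenult.
Weights: 3 ba L, 4 pro L, 5 spi L.
The penult (syllable 4, pro) is light, so stress falls on the antepenult (syllable 3, ba).
Stress on syllable 3: fa.fo:f.ˈba.pro.spi.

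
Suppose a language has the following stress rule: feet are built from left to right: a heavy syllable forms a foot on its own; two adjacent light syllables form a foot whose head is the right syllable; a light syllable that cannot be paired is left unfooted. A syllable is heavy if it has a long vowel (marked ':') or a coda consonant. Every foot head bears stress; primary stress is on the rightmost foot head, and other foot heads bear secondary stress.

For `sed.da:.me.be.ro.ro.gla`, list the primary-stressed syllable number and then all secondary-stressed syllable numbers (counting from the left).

Weights: 1 sed H, 2 da: H, 3 me L, 4 be L, 5 ro L, 6 ro L, 7 gla L.
Parse left to right (heavy = foot alone; LL = one foot; stranded L unfooted): (ˈsed) (ˈda:) (me.ˈbe) (ro.ˈro) gla.
Foot heads: 1, 2, 4, 6.
Primary stress on the rightmost head = syllable 6.
Secondary stress on 1, 2, 4: ˌsed.ˌda:.me.ˌbe.ro.ˈro.gla.

primary 6, secondary 1, 2, 4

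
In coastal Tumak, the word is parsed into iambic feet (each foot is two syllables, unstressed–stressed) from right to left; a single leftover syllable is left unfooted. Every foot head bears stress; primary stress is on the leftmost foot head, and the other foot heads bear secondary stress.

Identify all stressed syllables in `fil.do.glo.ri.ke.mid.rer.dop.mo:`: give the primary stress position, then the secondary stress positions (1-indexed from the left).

Parse right to left into iambic (σˈσ) feet: fil (do.ˈglo) (ri.ˈke) (mid.ˈrer) (dop.ˈmo:). Syllable 1 is left unfooted.
Foot heads (stressed positions): 3, 5, 7, 9.
End Rule Leftmost: primary stress on the leftmost head = syllable 3.
Secondary stress on 5, 7, 9: fil.do.ˈglo.ri.ˌke.mid.ˌrer.dop.ˌmo:.

primary 3, secondary 5, 7, 9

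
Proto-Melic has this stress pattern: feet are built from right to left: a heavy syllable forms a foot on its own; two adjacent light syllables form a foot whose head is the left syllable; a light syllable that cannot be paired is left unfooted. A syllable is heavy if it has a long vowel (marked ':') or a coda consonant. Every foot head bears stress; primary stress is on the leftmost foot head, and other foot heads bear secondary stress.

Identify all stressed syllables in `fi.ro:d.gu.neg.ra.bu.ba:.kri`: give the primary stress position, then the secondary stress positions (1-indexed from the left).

primary 2, secondary 4, 5, 7

Weights: 1 fi L, 2 ro:d H, 3 gu L, 4 neg H, 5 ra L, 6 bu L, 7 ba: H, 8 kri L.
Parse right to left (heavy = foot alone; LL = one foot; stranded L unfooted): fi (ˈro:d) gu (ˈneg) (ˈra.bu) (ˈba:) kri.
Foot heads: 2, 4, 5, 7.
Primary stress on the leftmost head = syllable 2.
Secondary stress on 4, 5, 7: fi.ˈro:d.gu.ˌneg.ˌra.bu.ˌba:.kri.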